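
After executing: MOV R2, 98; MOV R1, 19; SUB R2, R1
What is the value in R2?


Register state trace:
  MOV R2, 98  → R2 = 98
  MOV R1, 19  → R1 = 19
  SUB R2, R1  → R2 = 98 - 19 = 79
Final: R2 = 79

79


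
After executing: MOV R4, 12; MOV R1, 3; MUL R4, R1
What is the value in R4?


Register state trace:
  MOV R4, 12  → R4 = 12
  MOV R1, 3  → R1 = 3
  MUL R4, R1  → R4 = 12 * 3 = 36
Final: R4 = 36

36


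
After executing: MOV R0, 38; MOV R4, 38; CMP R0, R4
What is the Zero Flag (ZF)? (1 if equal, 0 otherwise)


Register state trace:
  MOV R0, 38  → R0 = 38
  MOV R4, 38  → R4 = 38
  CMP R0, R4  → computes 38 - 38 = 0
  Result is zero, so values are equal
ZF = 1

1


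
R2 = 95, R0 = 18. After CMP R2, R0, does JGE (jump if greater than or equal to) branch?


Trace:
  R2 = 95, R0 = 18
  CMP R2, R0  → compares 95 vs 18
  JGE checks: is 95 greater than or equal to 18?
  95 > 18, so condition is true
Branch taken: Yes

Yes


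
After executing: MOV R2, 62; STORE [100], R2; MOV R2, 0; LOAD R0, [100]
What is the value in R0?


Register and memory trace:
  MOV R2, 62  → R2 = 62
  STORE [100], R2  → mem[100] = 62
  MOV R2, 0  → R2 = 0
  LOAD R0, [100]  → R0 = mem[100] = 62
Final: R0 = 62

62


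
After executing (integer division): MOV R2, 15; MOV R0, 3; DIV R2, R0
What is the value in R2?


Register state trace:
  MOV R2, 15  → R2 = 15
  MOV R0, 3  → R0 = 3
  DIV R2, R0  → R2 = 15 // 3 = 5
Final: R2 = 5

5


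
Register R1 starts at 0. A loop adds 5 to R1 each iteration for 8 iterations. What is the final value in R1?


Starting value: R1 = 0
  Iter 1: R1 = 0 + 5 = 5
  Iter 2: R1 = 5 + 5 = 10
  Iter 3: R1 = 10 + 5 = 15
  Iter 4: R1 = 15 + 5 = 20
  Iter 5: R1 = 20 + 5 = 25
  Iter 6: R1 = 25 + 5 = 30
  Iter 7: R1 = 30 + 5 = 35
  Iter 8: R1 = 35 + 5 = 40
Final: R1 = 40

40


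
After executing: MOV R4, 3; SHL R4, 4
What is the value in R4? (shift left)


Register state trace:
  MOV R4, 3  → R4 = 3
  SHL R4, 4  → R4 = 3 << 4 = 3 * 2^4 = 48
Final: R4 = 48

48


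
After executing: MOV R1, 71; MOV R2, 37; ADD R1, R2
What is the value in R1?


Register state trace:
  MOV R1, 71  → R1 = 71
  MOV R2, 37  → R2 = 37
  ADD R1, R2  → R1 = 71 + 37 = 108
Final: R1 = 108

108


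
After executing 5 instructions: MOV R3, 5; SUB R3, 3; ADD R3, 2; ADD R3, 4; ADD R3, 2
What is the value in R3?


Register state trace:
  MOV R3, 5  → R3 = 5
  SUB R3, 3  → R3 = 5 - 3 = 2
  ADD R3, 2  → R3 = 2 + 2 = 4
  ADD R3, 4  → R3 = 4 + 4 = 8
  ADD R3, 2  → R3 = 8 + 2 = 10
Final: R3 = 10

10


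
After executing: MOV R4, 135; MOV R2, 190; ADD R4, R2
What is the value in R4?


Register state trace:
  MOV R4, 135  → R4 = 135
  MOV R2, 190  → R2 = 190
  ADD R4, R2  → R4 = 135 + 190 = 325
Final: R4 = 325

325


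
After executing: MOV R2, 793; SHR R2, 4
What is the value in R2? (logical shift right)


Register state trace:
  MOV R2, 793  → R2 = 793
  SHR R2, 4  → R2 = 793 >> 4 = 793 // 2^4 = 49
Final: R2 = 49

49


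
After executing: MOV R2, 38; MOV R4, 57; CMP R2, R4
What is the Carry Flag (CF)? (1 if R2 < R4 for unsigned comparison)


Register state trace:
  MOV R2, 38  → R2 = 38
  MOV R4, 57  → R4 = 57
  CMP R2, R4  → unsigned 38 - 57: borrow occurs
  38 < 57, so CF = 1
CF = 1

1


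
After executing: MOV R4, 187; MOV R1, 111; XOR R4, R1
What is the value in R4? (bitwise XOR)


Register state trace:
  MOV R4, 187  → R4 = 187 (0b10111011)
  MOV R1, 111  → R1 = 111 (0b01101111)
  XOR R4, R1  → R4 = 187 XOR 111 = 212 (0b11010100)
Final: R4 = 212

212


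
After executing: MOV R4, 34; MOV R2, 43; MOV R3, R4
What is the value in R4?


Register state trace:
  MOV R4, 34  → R4 = 34
  MOV R2, 43  → R2 = 43
  MOV R3, R4  → R3 = 34
Final: R4 = 34

34


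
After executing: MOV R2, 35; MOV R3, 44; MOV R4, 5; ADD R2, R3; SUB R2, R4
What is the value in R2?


Register state trace:
  MOV R2, 35  → R2 = 35
  MOV R3, 44  → R3 = 44
  MOV R4, 5  → R4 = 5
  ADD R2, R3  → R2 = 35 + 44 = 79
  SUB R2, R4  → R2 = 79 - 5 = 74
Final: R2 = 74

74


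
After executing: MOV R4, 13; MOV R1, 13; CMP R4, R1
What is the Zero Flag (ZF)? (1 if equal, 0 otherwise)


Register state trace:
  MOV R4, 13  → R4 = 13
  MOV R1, 13  → R1 = 13
  CMP R4, R1  → computes 13 - 13 = 0
  Result is zero, so values are equal
ZF = 1

1


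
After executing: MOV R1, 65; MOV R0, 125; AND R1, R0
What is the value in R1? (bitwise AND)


Register state trace:
  MOV R1, 65  → R1 = 65 (0b01000001)
  MOV R0, 125  → R0 = 125 (0b01111101)
  AND R1, R0  → R1 = 65 AND 125 = 65 (0b01000001)
Final: R1 = 65

65


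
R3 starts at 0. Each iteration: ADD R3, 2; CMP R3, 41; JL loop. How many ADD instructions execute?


Loop trace (R3 starts at 0, target 41, step 2):
  ADD #1: R3 = 0 + 2 = 2  → 2 < 41, loop
  ADD #2: R3 = 2 + 2 = 4  → 4 < 41, loop
  ADD #3: R3 = 4 + 2 = 6  → 6 < 41, loop
  ADD #4: R3 = 6 + 2 = 8  → 8 < 41, loop
  ADD #5: R3 = 8 + 2 = 10  → 10 < 41, loop
  ADD #6: R3 = 10 + 2 = 12  → 12 < 41, loop
  ADD #7: R3 = 12 + 2 = 14  → 14 < 41, loop
  ADD #8: R3 = 14 + 2 = 16  → 16 < 41, loop
  ADD #9: R3 = 16 + 2 = 18  → 18 < 41, loop
  ADD #10: R3 = 18 + 2 = 20  → 20 < 41, loop
  ADD #11: R3 = 20 + 2 = 22  → 22 < 41, loop
  ADD #12: R3 = 22 + 2 = 24  → 24 < 41, loop
  ADD #13: R3 = 24 + 2 = 26  → 26 < 41, loop
  ADD #14: R3 = 26 + 2 = 28  → 28 < 41, loop
  ADD #15: R3 = 28 + 2 = 30  → 30 < 41, loop
  ADD #16: R3 = 30 + 2 = 32  → 32 < 41, loop
  ADD #17: R3 = 32 + 2 = 34  → 34 < 41, loop
  ADD #18: R3 = 34 + 2 = 36  → 36 < 41, loop
  ADD #19: R3 = 36 + 2 = 38  → 38 < 41, loop
  ADD #20: R3 = 38 + 2 = 40  → 40 < 41, loop
  ADD #21: R3 = 40 + 2 = 42  → 42 >= 41, exit
Total ADD instructions: 21

21


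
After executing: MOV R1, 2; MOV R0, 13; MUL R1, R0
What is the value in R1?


Register state trace:
  MOV R1, 2  → R1 = 2
  MOV R0, 13  → R0 = 13
  MUL R1, R0  → R1 = 2 * 13 = 26
Final: R1 = 26

26


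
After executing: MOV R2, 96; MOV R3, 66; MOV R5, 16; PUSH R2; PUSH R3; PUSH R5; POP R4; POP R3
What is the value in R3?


Stack trace (top is rightmost):
  MOV R2, 96  → R2 = 96
  MOV R3, 66  → R3 = 66
  MOV R5, 16  → R5 = 16
  PUSH R2  → stack: [96]
  PUSH R3  → stack: [96, 66]
  PUSH R5  → stack: [96, 66, 16]
  POP R4  → R4 = 16, stack: [96, 66]
  POP R3  → R3 = 66, stack: [96]
Final: R3 = 66

66


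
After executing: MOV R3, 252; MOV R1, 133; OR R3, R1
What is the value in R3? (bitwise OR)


Register state trace:
  MOV R3, 252  → R3 = 252 (0b11111100)
  MOV R1, 133  → R1 = 133 (0b10000101)
  OR R3, R1   → R3 = 252 OR 133 = 253 (0b11111101)
Final: R3 = 253

253


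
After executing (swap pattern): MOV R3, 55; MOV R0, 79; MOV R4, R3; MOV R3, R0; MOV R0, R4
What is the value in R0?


Register state trace (swap pattern):
  MOV R3, 55  → R3 = 55
  MOV R0, 79  → R0 = 79
  MOV R4, R3  → R4 = 55  (save R3)
  MOV R3, R0  → R3 = 79  (R3 gets R0's value)
  MOV R0, R4  → R0 = 55  (R0 gets saved value)
Final: R0 = 55

55


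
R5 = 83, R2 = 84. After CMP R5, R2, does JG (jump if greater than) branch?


Trace:
  R5 = 83, R2 = 84
  CMP R5, R2  → compares 83 vs 84
  JG checks: is 83 greater than 84?
  83 < 84, so condition is false
Branch taken: No

No


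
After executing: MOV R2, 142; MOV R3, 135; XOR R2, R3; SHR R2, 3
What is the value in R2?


Register state trace:
  MOV R2, 142  → R2 = 142 (0b10001110)
  MOV R3, 135  → R3 = 135 (0b10000111)
  XOR R2, R3  → R2 = 142 XOR 135 = 9 (0b00001001)
  SHR R2, 3  → R2 = 9 >> 3 = 1
Final: R2 = 1

1


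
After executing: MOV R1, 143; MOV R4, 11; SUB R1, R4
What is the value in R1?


Register state trace:
  MOV R1, 143  → R1 = 143
  MOV R4, 11  → R4 = 11
  SUB R1, R4  → R1 = 143 - 11 = 132
Final: R1 = 132

132


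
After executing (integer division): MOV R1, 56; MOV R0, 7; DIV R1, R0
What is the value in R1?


Register state trace:
  MOV R1, 56  → R1 = 56
  MOV R0, 7  → R0 = 7
  DIV R1, R0  → R1 = 56 // 7 = 8
Final: R1 = 8

8


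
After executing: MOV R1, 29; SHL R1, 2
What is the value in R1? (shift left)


Register state trace:
  MOV R1, 29  → R1 = 29
  SHL R1, 2  → R1 = 29 << 2 = 29 * 2^2 = 116
Final: R1 = 116

116


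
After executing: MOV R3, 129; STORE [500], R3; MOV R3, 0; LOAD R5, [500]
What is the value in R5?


Register and memory trace:
  MOV R3, 129  → R3 = 129
  STORE [500], R3  → mem[500] = 129
  MOV R3, 0  → R3 = 0
  LOAD R5, [500]  → R5 = mem[500] = 129
Final: R5 = 129

129


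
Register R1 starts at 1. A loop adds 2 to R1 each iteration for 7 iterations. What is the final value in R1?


Starting value: R1 = 1
  Iter 1: R1 = 1 + 2 = 3
  Iter 2: R1 = 3 + 2 = 5
  Iter 3: R1 = 5 + 2 = 7
  Iter 4: R1 = 7 + 2 = 9
  Iter 5: R1 = 9 + 2 = 11
  Iter 6: R1 = 11 + 2 = 13
  Iter 7: R1 = 13 + 2 = 15
Final: R1 = 15

15


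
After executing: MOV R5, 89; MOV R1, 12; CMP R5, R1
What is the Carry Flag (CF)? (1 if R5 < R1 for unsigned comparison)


Register state trace:
  MOV R5, 89  → R5 = 89
  MOV R1, 12  → R1 = 12
  CMP R5, R1  → unsigned 89 - 12: no borrow
  89 >= 12, so CF = 0
CF = 0

0


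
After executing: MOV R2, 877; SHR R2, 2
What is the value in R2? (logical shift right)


Register state trace:
  MOV R2, 877  → R2 = 877
  SHR R2, 2  → R2 = 877 >> 2 = 877 // 2^2 = 219
Final: R2 = 219

219


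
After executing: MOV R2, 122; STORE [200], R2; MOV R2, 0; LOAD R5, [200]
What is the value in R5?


Register and memory trace:
  MOV R2, 122  → R2 = 122
  STORE [200], R2  → mem[200] = 122
  MOV R2, 0  → R2 = 0
  LOAD R5, [200]  → R5 = mem[200] = 122
Final: R5 = 122

122


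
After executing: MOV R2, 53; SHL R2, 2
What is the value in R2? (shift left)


Register state trace:
  MOV R2, 53  → R2 = 53
  SHL R2, 2  → R2 = 53 << 2 = 53 * 2^2 = 212
Final: R2 = 212

212


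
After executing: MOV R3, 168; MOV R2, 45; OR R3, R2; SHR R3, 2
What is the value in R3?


Register state trace:
  MOV R3, 168  → R3 = 168 (0b10101000)
  MOV R2, 45  → R2 = 45 (0b00101101)
  OR R3, R2  → R3 = 168 OR 45 = 173 (0b10101101)
  SHR R3, 2  → R3 = 173 >> 2 = 43
Final: R3 = 43

43


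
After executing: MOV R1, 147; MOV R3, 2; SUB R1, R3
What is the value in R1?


Register state trace:
  MOV R1, 147  → R1 = 147
  MOV R3, 2  → R3 = 2
  SUB R1, R3  → R1 = 147 - 2 = 145
Final: R1 = 145

145


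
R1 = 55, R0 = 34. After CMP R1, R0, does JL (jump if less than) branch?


Trace:
  R1 = 55, R0 = 34
  CMP R1, R0  → compares 55 vs 34
  JL checks: is 55 less than 34?
  55 > 34, so condition is false
Branch taken: No

No


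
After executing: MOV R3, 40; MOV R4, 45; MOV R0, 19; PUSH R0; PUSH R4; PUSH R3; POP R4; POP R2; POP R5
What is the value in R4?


Stack trace (top is rightmost):
  MOV R3, 40  → R3 = 40
  MOV R4, 45  → R4 = 45
  MOV R0, 19  → R0 = 19
  PUSH R0  → stack: [19]
  PUSH R4  → stack: [19, 45]
  PUSH R3  → stack: [19, 45, 40]
  POP R4  → R4 = 40, stack: [19, 45]
  POP R2  → R2 = 45, stack: [19]
  POP R5  → R5 = 19, stack: []
Final: R4 = 40

40


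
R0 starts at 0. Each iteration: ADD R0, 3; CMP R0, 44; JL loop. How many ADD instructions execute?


Loop trace (R0 starts at 0, target 44, step 3):
  ADD #1: R0 = 0 + 3 = 3  → 3 < 44, loop
  ADD #2: R0 = 3 + 3 = 6  → 6 < 44, loop
  ADD #3: R0 = 6 + 3 = 9  → 9 < 44, loop
  ADD #4: R0 = 9 + 3 = 12  → 12 < 44, loop
  ADD #5: R0 = 12 + 3 = 15  → 15 < 44, loop
  ADD #6: R0 = 15 + 3 = 18  → 18 < 44, loop
  ADD #7: R0 = 18 + 3 = 21  → 21 < 44, loop
  ADD #8: R0 = 21 + 3 = 24  → 24 < 44, loop
  ADD #9: R0 = 24 + 3 = 27  → 27 < 44, loop
  ADD #10: R0 = 27 + 3 = 30  → 30 < 44, loop
  ADD #11: R0 = 30 + 3 = 33  → 33 < 44, loop
  ADD #12: R0 = 33 + 3 = 36  → 36 < 44, loop
  ADD #13: R0 = 36 + 3 = 39  → 39 < 44, loop
  ADD #14: R0 = 39 + 3 = 42  → 42 < 44, loop
  ADD #15: R0 = 42 + 3 = 45  → 45 >= 44, exit
Total ADD instructions: 15

15


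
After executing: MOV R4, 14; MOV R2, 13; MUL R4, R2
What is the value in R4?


Register state trace:
  MOV R4, 14  → R4 = 14
  MOV R2, 13  → R2 = 13
  MUL R4, R2  → R4 = 14 * 13 = 182
Final: R4 = 182

182


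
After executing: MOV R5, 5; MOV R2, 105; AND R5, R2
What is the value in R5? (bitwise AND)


Register state trace:
  MOV R5, 5  → R5 = 5 (0b00000101)
  MOV R2, 105  → R2 = 105 (0b01101001)
  AND R5, R2  → R5 = 5 AND 105 = 1 (0b00000001)
Final: R5 = 1

1


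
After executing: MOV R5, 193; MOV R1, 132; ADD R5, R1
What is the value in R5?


Register state trace:
  MOV R5, 193  → R5 = 193
  MOV R1, 132  → R1 = 132
  ADD R5, R1  → R5 = 193 + 132 = 325
Final: R5 = 325

325


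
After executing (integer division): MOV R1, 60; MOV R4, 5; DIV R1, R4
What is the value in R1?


Register state trace:
  MOV R1, 60  → R1 = 60
  MOV R4, 5  → R4 = 5
  DIV R1, R4  → R1 = 60 // 5 = 12
Final: R1 = 12

12


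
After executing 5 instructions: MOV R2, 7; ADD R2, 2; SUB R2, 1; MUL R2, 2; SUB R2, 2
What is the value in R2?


Register state trace:
  MOV R2, 7  → R2 = 7
  ADD R2, 2  → R2 = 7 + 2 = 9
  SUB R2, 1  → R2 = 9 - 1 = 8
  MUL R2, 2  → R2 = 8 * 2 = 16
  SUB R2, 2  → R2 = 16 - 2 = 14
Final: R2 = 14

14


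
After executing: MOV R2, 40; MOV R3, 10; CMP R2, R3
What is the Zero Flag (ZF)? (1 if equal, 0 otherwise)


Register state trace:
  MOV R2, 40  → R2 = 40
  MOV R3, 10  → R3 = 10
  CMP R2, R3  → computes 40 - 10 = 30
  Result is nonzero, so values are not equal
ZF = 0

0


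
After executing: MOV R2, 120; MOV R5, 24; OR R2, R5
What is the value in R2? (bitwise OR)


Register state trace:
  MOV R2, 120  → R2 = 120 (0b01111000)
  MOV R5, 24  → R5 = 24 (0b00011000)
  OR R2, R5   → R2 = 120 OR 24 = 120 (0b01111000)
Final: R2 = 120

120


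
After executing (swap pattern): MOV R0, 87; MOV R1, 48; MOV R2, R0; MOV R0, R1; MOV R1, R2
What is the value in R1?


Register state trace (swap pattern):
  MOV R0, 87  → R0 = 87
  MOV R1, 48  → R1 = 48
  MOV R2, R0  → R2 = 87  (save R0)
  MOV R0, R1  → R0 = 48  (R0 gets R1's value)
  MOV R1, R2  → R1 = 87  (R1 gets saved value)
Final: R1 = 87

87


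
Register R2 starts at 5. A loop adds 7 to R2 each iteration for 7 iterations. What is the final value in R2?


Starting value: R2 = 5
  Iter 1: R2 = 5 + 7 = 12
  Iter 2: R2 = 12 + 7 = 19
  Iter 3: R2 = 19 + 7 = 26
  Iter 4: R2 = 26 + 7 = 33
  Iter 5: R2 = 33 + 7 = 40
  Iter 6: R2 = 40 + 7 = 47
  Iter 7: R2 = 47 + 7 = 54
Final: R2 = 54

54


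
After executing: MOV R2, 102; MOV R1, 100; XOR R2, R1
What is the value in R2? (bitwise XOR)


Register state trace:
  MOV R2, 102  → R2 = 102 (0b01100110)
  MOV R1, 100  → R1 = 100 (0b01100100)
  XOR R2, R1  → R2 = 102 XOR 100 = 2 (0b00000010)
Final: R2 = 2

2


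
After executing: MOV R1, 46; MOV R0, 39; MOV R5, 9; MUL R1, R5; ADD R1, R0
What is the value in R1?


Register state trace:
  MOV R1, 46  → R1 = 46
  MOV R0, 39  → R0 = 39
  MOV R5, 9  → R5 = 9
  MUL R1, R5  → R1 = 46 * 9 = 414
  ADD R1, R0  → R1 = 414 + 39 = 453
Final: R1 = 453

453


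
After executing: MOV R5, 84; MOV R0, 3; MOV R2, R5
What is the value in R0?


Register state trace:
  MOV R5, 84  → R5 = 84
  MOV R0, 3  → R0 = 3
  MOV R2, R5  → R2 = 84
Final: R0 = 3

3


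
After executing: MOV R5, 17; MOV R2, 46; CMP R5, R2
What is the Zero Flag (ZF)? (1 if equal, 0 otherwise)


Register state trace:
  MOV R5, 17  → R5 = 17
  MOV R2, 46  → R2 = 46
  CMP R5, R2  → computes 17 - 46 = -29
  Result is nonzero, so values are not equal
ZF = 0

0


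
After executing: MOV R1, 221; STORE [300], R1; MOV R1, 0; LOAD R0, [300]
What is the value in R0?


Register and memory trace:
  MOV R1, 221  → R1 = 221
  STORE [300], R1  → mem[300] = 221
  MOV R1, 0  → R1 = 0
  LOAD R0, [300]  → R0 = mem[300] = 221
Final: R0 = 221

221


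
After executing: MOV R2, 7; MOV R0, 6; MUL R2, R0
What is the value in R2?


Register state trace:
  MOV R2, 7  → R2 = 7
  MOV R0, 6  → R0 = 6
  MUL R2, R0  → R2 = 7 * 6 = 42
Final: R2 = 42

42


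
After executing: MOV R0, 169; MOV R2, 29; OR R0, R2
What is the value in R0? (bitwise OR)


Register state trace:
  MOV R0, 169  → R0 = 169 (0b10101001)
  MOV R2, 29  → R2 = 29 (0b00011101)
  OR R0, R2   → R0 = 169 OR 29 = 189 (0b10111101)
Final: R0 = 189

189


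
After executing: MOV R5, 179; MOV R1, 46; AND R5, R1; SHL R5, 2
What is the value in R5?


Register state trace:
  MOV R5, 179  → R5 = 179 (0b10110011)
  MOV R1, 46  → R1 = 46 (0b00101110)
  AND R5, R1  → R5 = 179 AND 46 = 34 (0b00100010)
  SHL R5, 2  → R5 = 34 << 2 = 136
Final: R5 = 136

136


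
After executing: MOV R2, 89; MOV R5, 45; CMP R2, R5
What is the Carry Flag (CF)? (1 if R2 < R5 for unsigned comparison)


Register state trace:
  MOV R2, 89  → R2 = 89
  MOV R5, 45  → R5 = 45
  CMP R2, R5  → unsigned 89 - 45: no borrow
  89 >= 45, so CF = 0
CF = 0

0


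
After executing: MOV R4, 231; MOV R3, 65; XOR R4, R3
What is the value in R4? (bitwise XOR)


Register state trace:
  MOV R4, 231  → R4 = 231 (0b11100111)
  MOV R3, 65  → R3 = 65 (0b01000001)
  XOR R4, R3  → R4 = 231 XOR 65 = 166 (0b10100110)
Final: R4 = 166

166


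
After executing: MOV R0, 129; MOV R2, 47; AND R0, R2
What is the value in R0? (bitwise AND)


Register state trace:
  MOV R0, 129  → R0 = 129 (0b10000001)
  MOV R2, 47  → R2 = 47 (0b00101111)
  AND R0, R2  → R0 = 129 AND 47 = 1 (0b00000001)
Final: R0 = 1

1


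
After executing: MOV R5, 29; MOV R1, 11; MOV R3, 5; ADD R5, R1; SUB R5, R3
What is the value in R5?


Register state trace:
  MOV R5, 29  → R5 = 29
  MOV R1, 11  → R1 = 11
  MOV R3, 5  → R3 = 5
  ADD R5, R1  → R5 = 29 + 11 = 40
  SUB R5, R3  → R5 = 40 - 5 = 35
Final: R5 = 35

35


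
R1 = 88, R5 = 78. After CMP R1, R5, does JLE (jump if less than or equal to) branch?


Trace:
  R1 = 88, R5 = 78
  CMP R1, R5  → compares 88 vs 78
  JLE checks: is 88 less than or equal to 78?
  88 > 78, so condition is false
Branch taken: No

No


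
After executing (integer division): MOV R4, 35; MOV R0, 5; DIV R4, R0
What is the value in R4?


Register state trace:
  MOV R4, 35  → R4 = 35
  MOV R0, 5  → R0 = 5
  DIV R4, R0  → R4 = 35 // 5 = 7
Final: R4 = 7

7


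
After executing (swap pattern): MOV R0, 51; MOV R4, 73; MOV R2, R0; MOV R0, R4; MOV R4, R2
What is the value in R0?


Register state trace (swap pattern):
  MOV R0, 51  → R0 = 51
  MOV R4, 73  → R4 = 73
  MOV R2, R0  → R2 = 51  (save R0)
  MOV R0, R4  → R0 = 73  (R0 gets R4's value)
  MOV R4, R2  → R4 = 51  (R4 gets saved value)
Final: R0 = 73

73


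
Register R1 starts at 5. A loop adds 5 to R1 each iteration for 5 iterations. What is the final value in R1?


Starting value: R1 = 5
  Iter 1: R1 = 5 + 5 = 10
  Iter 2: R1 = 10 + 5 = 15
  Iter 3: R1 = 15 + 5 = 20
  Iter 4: R1 = 20 + 5 = 25
  Iter 5: R1 = 25 + 5 = 30
Final: R1 = 30

30


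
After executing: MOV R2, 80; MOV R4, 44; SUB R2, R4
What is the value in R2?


Register state trace:
  MOV R2, 80  → R2 = 80
  MOV R4, 44  → R4 = 44
  SUB R2, R4  → R2 = 80 - 44 = 36
Final: R2 = 36

36


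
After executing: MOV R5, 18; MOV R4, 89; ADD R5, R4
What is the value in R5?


Register state trace:
  MOV R5, 18  → R5 = 18
  MOV R4, 89  → R4 = 89
  ADD R5, R4  → R5 = 18 + 89 = 107
Final: R5 = 107

107


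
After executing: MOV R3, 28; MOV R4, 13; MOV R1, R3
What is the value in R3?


Register state trace:
  MOV R3, 28  → R3 = 28
  MOV R4, 13  → R4 = 13
  MOV R1, R3  → R1 = 28
Final: R3 = 28

28


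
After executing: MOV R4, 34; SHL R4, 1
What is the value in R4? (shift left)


Register state trace:
  MOV R4, 34  → R4 = 34
  SHL R4, 1  → R4 = 34 << 1 = 34 * 2^1 = 68
Final: R4 = 68

68


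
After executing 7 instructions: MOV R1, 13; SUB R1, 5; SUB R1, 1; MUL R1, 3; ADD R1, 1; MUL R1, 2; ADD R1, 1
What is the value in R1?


Register state trace:
  MOV R1, 13  → R1 = 13
  SUB R1, 5  → R1 = 13 - 5 = 8
  SUB R1, 1  → R1 = 8 - 1 = 7
  MUL R1, 3  → R1 = 7 * 3 = 21
  ADD R1, 1  → R1 = 21 + 1 = 22
  MUL R1, 2  → R1 = 22 * 2 = 44
  ADD R1, 1  → R1 = 44 + 1 = 45
Final: R1 = 45

45


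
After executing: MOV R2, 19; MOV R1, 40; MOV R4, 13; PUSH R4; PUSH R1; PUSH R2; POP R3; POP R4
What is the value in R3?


Stack trace (top is rightmost):
  MOV R2, 19  → R2 = 19
  MOV R1, 40  → R1 = 40
  MOV R4, 13  → R4 = 13
  PUSH R4  → stack: [13]
  PUSH R1  → stack: [13, 40]
  PUSH R2  → stack: [13, 40, 19]
  POP R3  → R3 = 19, stack: [13, 40]
  POP R4  → R4 = 40, stack: [13]
Final: R3 = 19

19


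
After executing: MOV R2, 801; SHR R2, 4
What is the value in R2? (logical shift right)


Register state trace:
  MOV R2, 801  → R2 = 801
  SHR R2, 4  → R2 = 801 >> 4 = 801 // 2^4 = 50
Final: R2 = 50

50


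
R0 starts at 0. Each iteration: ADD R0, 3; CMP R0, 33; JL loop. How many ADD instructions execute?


Loop trace (R0 starts at 0, target 33, step 3):
  ADD #1: R0 = 0 + 3 = 3  → 3 < 33, loop
  ADD #2: R0 = 3 + 3 = 6  → 6 < 33, loop
  ADD #3: R0 = 6 + 3 = 9  → 9 < 33, loop
  ADD #4: R0 = 9 + 3 = 12  → 12 < 33, loop
  ADD #5: R0 = 12 + 3 = 15  → 15 < 33, loop
  ADD #6: R0 = 15 + 3 = 18  → 18 < 33, loop
  ADD #7: R0 = 18 + 3 = 21  → 21 < 33, loop
  ADD #8: R0 = 21 + 3 = 24  → 24 < 33, loop
  ADD #9: R0 = 24 + 3 = 27  → 27 < 33, loop
  ADD #10: R0 = 27 + 3 = 30  → 30 < 33, loop
  ADD #11: R0 = 30 + 3 = 33  → 33 >= 33, exit
Total ADD instructions: 11

11


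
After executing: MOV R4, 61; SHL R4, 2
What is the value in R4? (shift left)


Register state trace:
  MOV R4, 61  → R4 = 61
  SHL R4, 2  → R4 = 61 << 2 = 61 * 2^2 = 244
Final: R4 = 244

244


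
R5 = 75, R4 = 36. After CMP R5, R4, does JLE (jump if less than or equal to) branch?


Trace:
  R5 = 75, R4 = 36
  CMP R5, R4  → compares 75 vs 36
  JLE checks: is 75 less than or equal to 36?
  75 > 36, so condition is false
Branch taken: No

No


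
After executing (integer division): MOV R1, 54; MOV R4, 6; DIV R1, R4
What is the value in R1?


Register state trace:
  MOV R1, 54  → R1 = 54
  MOV R4, 6  → R4 = 6
  DIV R1, R4  → R1 = 54 // 6 = 9
Final: R1 = 9

9


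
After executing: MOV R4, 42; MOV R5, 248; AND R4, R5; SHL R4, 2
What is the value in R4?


Register state trace:
  MOV R4, 42  → R4 = 42 (0b00101010)
  MOV R5, 248  → R5 = 248 (0b11111000)
  AND R4, R5  → R4 = 42 AND 248 = 40 (0b00101000)
  SHL R4, 2  → R4 = 40 << 2 = 160
Final: R4 = 160

160


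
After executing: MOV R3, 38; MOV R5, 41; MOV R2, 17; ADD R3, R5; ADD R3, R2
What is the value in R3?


Register state trace:
  MOV R3, 38  → R3 = 38
  MOV R5, 41  → R5 = 41
  MOV R2, 17  → R2 = 17
  ADD R3, R5  → R3 = 38 + 41 = 79
  ADD R3, R2  → R3 = 79 + 17 = 96
Final: R3 = 96

96


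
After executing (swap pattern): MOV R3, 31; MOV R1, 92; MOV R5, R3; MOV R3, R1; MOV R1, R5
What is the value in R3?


Register state trace (swap pattern):
  MOV R3, 31  → R3 = 31
  MOV R1, 92  → R1 = 92
  MOV R5, R3  → R5 = 31  (save R3)
  MOV R3, R1  → R3 = 92  (R3 gets R1's value)
  MOV R1, R5  → R1 = 31  (R1 gets saved value)
Final: R3 = 92

92


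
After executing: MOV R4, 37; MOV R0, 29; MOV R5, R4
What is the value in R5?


Register state trace:
  MOV R4, 37  → R4 = 37
  MOV R0, 29  → R0 = 29
  MOV R5, R4  → R5 = 37
Final: R5 = 37

37


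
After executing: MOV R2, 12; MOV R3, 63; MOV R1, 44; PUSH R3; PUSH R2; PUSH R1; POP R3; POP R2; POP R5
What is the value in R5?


Stack trace (top is rightmost):
  MOV R2, 12  → R2 = 12
  MOV R3, 63  → R3 = 63
  MOV R1, 44  → R1 = 44
  PUSH R3  → stack: [63]
  PUSH R2  → stack: [63, 12]
  PUSH R1  → stack: [63, 12, 44]
  POP R3  → R3 = 44, stack: [63, 12]
  POP R2  → R2 = 12, stack: [63]
  POP R5  → R5 = 63, stack: []
Final: R5 = 63

63


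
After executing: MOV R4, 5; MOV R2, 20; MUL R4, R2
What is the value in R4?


Register state trace:
  MOV R4, 5  → R4 = 5
  MOV R2, 20  → R2 = 20
  MUL R4, R2  → R4 = 5 * 20 = 100
Final: R4 = 100

100


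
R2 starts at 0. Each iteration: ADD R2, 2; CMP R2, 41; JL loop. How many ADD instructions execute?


Loop trace (R2 starts at 0, target 41, step 2):
  ADD #1: R2 = 0 + 2 = 2  → 2 < 41, loop
  ADD #2: R2 = 2 + 2 = 4  → 4 < 41, loop
  ADD #3: R2 = 4 + 2 = 6  → 6 < 41, loop
  ADD #4: R2 = 6 + 2 = 8  → 8 < 41, loop
  ADD #5: R2 = 8 + 2 = 10  → 10 < 41, loop
  ADD #6: R2 = 10 + 2 = 12  → 12 < 41, loop
  ADD #7: R2 = 12 + 2 = 14  → 14 < 41, loop
  ADD #8: R2 = 14 + 2 = 16  → 16 < 41, loop
  ADD #9: R2 = 16 + 2 = 18  → 18 < 41, loop
  ADD #10: R2 = 18 + 2 = 20  → 20 < 41, loop
  ADD #11: R2 = 20 + 2 = 22  → 22 < 41, loop
  ADD #12: R2 = 22 + 2 = 24  → 24 < 41, loop
  ADD #13: R2 = 24 + 2 = 26  → 26 < 41, loop
  ADD #14: R2 = 26 + 2 = 28  → 28 < 41, loop
  ADD #15: R2 = 28 + 2 = 30  → 30 < 41, loop
  ADD #16: R2 = 30 + 2 = 32  → 32 < 41, loop
  ADD #17: R2 = 32 + 2 = 34  → 34 < 41, loop
  ADD #18: R2 = 34 + 2 = 36  → 36 < 41, loop
  ADD #19: R2 = 36 + 2 = 38  → 38 < 41, loop
  ADD #20: R2 = 38 + 2 = 40  → 40 < 41, loop
  ADD #21: R2 = 40 + 2 = 42  → 42 >= 41, exit
Total ADD instructions: 21

21


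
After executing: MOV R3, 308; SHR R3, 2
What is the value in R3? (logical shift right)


Register state trace:
  MOV R3, 308  → R3 = 308
  SHR R3, 2  → R3 = 308 >> 2 = 308 // 2^2 = 77
Final: R3 = 77

77


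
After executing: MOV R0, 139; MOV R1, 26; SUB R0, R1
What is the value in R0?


Register state trace:
  MOV R0, 139  → R0 = 139
  MOV R1, 26  → R1 = 26
  SUB R0, R1  → R0 = 139 - 26 = 113
Final: R0 = 113

113


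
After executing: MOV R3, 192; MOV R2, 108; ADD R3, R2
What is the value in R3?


Register state trace:
  MOV R3, 192  → R3 = 192
  MOV R2, 108  → R2 = 108
  ADD R3, R2  → R3 = 192 + 108 = 300
Final: R3 = 300

300


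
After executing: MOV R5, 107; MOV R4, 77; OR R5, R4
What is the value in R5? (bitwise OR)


Register state trace:
  MOV R5, 107  → R5 = 107 (0b01101011)
  MOV R4, 77  → R4 = 77 (0b01001101)
  OR R5, R4   → R5 = 107 OR 77 = 111 (0b01101111)
Final: R5 = 111

111


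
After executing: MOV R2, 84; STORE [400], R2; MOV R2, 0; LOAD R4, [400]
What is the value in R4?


Register and memory trace:
  MOV R2, 84  → R2 = 84
  STORE [400], R2  → mem[400] = 84
  MOV R2, 0  → R2 = 0
  LOAD R4, [400]  → R4 = mem[400] = 84
Final: R4 = 84

84


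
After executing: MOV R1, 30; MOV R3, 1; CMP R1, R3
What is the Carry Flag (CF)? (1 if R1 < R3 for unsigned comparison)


Register state trace:
  MOV R1, 30  → R1 = 30
  MOV R3, 1  → R3 = 1
  CMP R1, R3  → unsigned 30 - 1: no borrow
  30 >= 1, so CF = 0
CF = 0

0


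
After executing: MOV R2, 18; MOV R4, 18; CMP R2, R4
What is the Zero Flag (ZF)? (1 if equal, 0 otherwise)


Register state trace:
  MOV R2, 18  → R2 = 18
  MOV R4, 18  → R4 = 18
  CMP R2, R4  → computes 18 - 18 = 0
  Result is zero, so values are equal
ZF = 1

1


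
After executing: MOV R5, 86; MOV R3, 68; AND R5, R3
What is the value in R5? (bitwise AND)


Register state trace:
  MOV R5, 86  → R5 = 86 (0b01010110)
  MOV R3, 68  → R3 = 68 (0b01000100)
  AND R5, R3  → R5 = 86 AND 68 = 68 (0b01000100)
Final: R5 = 68

68


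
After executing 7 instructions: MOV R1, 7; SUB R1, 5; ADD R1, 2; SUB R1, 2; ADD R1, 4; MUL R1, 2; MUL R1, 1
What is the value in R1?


Register state trace:
  MOV R1, 7  → R1 = 7
  SUB R1, 5  → R1 = 7 - 5 = 2
  ADD R1, 2  → R1 = 2 + 2 = 4
  SUB R1, 2  → R1 = 4 - 2 = 2
  ADD R1, 4  → R1 = 2 + 4 = 6
  MUL R1, 2  → R1 = 6 * 2 = 12
  MUL R1, 1  → R1 = 12 * 1 = 12
Final: R1 = 12

12


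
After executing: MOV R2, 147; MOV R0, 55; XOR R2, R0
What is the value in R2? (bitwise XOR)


Register state trace:
  MOV R2, 147  → R2 = 147 (0b10010011)
  MOV R0, 55  → R0 = 55 (0b00110111)
  XOR R2, R0  → R2 = 147 XOR 55 = 164 (0b10100100)
Final: R2 = 164

164


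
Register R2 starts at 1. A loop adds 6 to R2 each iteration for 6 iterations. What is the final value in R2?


Starting value: R2 = 1
  Iter 1: R2 = 1 + 6 = 7
  Iter 2: R2 = 7 + 6 = 13
  Iter 3: R2 = 13 + 6 = 19
  Iter 4: R2 = 19 + 6 = 25
  Iter 5: R2 = 25 + 6 = 31
  Iter 6: R2 = 31 + 6 = 37
Final: R2 = 37

37


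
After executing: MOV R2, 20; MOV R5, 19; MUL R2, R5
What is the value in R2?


Register state trace:
  MOV R2, 20  → R2 = 20
  MOV R5, 19  → R5 = 19
  MUL R2, R5  → R2 = 20 * 19 = 380
Final: R2 = 380

380


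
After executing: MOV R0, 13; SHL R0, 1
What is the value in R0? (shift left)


Register state trace:
  MOV R0, 13  → R0 = 13
  SHL R0, 1  → R0 = 13 << 1 = 13 * 2^1 = 26
Final: R0 = 26

26


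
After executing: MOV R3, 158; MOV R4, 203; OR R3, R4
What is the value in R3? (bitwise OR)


Register state trace:
  MOV R3, 158  → R3 = 158 (0b10011110)
  MOV R4, 203  → R4 = 203 (0b11001011)
  OR R3, R4   → R3 = 158 OR 203 = 223 (0b11011111)
Final: R3 = 223

223


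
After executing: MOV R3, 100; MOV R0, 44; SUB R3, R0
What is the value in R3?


Register state trace:
  MOV R3, 100  → R3 = 100
  MOV R0, 44  → R0 = 44
  SUB R3, R0  → R3 = 100 - 44 = 56
Final: R3 = 56

56


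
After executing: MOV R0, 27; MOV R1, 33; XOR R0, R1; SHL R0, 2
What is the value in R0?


Register state trace:
  MOV R0, 27  → R0 = 27 (0b00011011)
  MOV R1, 33  → R1 = 33 (0b00100001)
  XOR R0, R1  → R0 = 27 XOR 33 = 58 (0b00111010)
  SHL R0, 2  → R0 = 58 << 2 = 232
Final: R0 = 232

232


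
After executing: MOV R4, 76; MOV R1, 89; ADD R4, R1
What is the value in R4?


Register state trace:
  MOV R4, 76  → R4 = 76
  MOV R1, 89  → R1 = 89
  ADD R4, R1  → R4 = 76 + 89 = 165
Final: R4 = 165

165


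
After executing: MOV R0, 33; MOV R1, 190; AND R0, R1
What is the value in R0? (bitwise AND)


Register state trace:
  MOV R0, 33  → R0 = 33 (0b00100001)
  MOV R1, 190  → R1 = 190 (0b10111110)
  AND R0, R1  → R0 = 33 AND 190 = 32 (0b00100000)
Final: R0 = 32

32


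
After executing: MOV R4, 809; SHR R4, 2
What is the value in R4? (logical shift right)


Register state trace:
  MOV R4, 809  → R4 = 809
  SHR R4, 2  → R4 = 809 >> 2 = 809 // 2^2 = 202
Final: R4 = 202

202


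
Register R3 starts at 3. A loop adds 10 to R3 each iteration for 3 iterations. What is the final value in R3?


Starting value: R3 = 3
  Iter 1: R3 = 3 + 10 = 13
  Iter 2: R3 = 13 + 10 = 23
  Iter 3: R3 = 23 + 10 = 33
Final: R3 = 33

33


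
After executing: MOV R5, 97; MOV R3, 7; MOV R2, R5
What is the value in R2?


Register state trace:
  MOV R5, 97  → R5 = 97
  MOV R3, 7  → R3 = 7
  MOV R2, R5  → R2 = 97
Final: R2 = 97

97


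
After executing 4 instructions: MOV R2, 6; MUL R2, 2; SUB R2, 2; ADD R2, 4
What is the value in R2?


Register state trace:
  MOV R2, 6  → R2 = 6
  MUL R2, 2  → R2 = 6 * 2 = 12
  SUB R2, 2  → R2 = 12 - 2 = 10
  ADD R2, 4  → R2 = 10 + 4 = 14
Final: R2 = 14

14


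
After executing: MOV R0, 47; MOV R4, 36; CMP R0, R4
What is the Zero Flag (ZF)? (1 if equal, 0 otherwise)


Register state trace:
  MOV R0, 47  → R0 = 47
  MOV R4, 36  → R4 = 36
  CMP R0, R4  → computes 47 - 36 = 11
  Result is nonzero, so values are not equal
ZF = 0

0


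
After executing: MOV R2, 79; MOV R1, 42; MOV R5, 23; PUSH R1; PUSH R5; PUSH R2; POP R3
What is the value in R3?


Stack trace (top is rightmost):
  MOV R2, 79  → R2 = 79
  MOV R1, 42  → R1 = 42
  MOV R5, 23  → R5 = 23
  PUSH R1  → stack: [42]
  PUSH R5  → stack: [42, 23]
  PUSH R2  → stack: [42, 23, 79]
  POP R3  → R3 = 79, stack: [42, 23]
Final: R3 = 79

79


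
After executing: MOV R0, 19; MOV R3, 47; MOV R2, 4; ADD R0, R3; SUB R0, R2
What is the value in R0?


Register state trace:
  MOV R0, 19  → R0 = 19
  MOV R3, 47  → R3 = 47
  MOV R2, 4  → R2 = 4
  ADD R0, R3  → R0 = 19 + 47 = 66
  SUB R0, R2  → R0 = 66 - 4 = 62
Final: R0 = 62

62


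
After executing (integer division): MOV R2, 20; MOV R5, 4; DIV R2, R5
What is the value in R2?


Register state trace:
  MOV R2, 20  → R2 = 20
  MOV R5, 4  → R5 = 4
  DIV R2, R5  → R2 = 20 // 4 = 5
Final: R2 = 5

5


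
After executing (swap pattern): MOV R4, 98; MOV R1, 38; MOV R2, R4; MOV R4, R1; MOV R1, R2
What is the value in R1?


Register state trace (swap pattern):
  MOV R4, 98  → R4 = 98
  MOV R1, 38  → R1 = 38
  MOV R2, R4  → R2 = 98  (save R4)
  MOV R4, R1  → R4 = 38  (R4 gets R1's value)
  MOV R1, R2  → R1 = 98  (R1 gets saved value)
Final: R1 = 98

98


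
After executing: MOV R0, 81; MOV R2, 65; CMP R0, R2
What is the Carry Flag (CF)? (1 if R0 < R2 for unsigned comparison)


Register state trace:
  MOV R0, 81  → R0 = 81
  MOV R2, 65  → R2 = 65
  CMP R0, R2  → unsigned 81 - 65: no borrow
  81 >= 65, so CF = 0
CF = 0

0


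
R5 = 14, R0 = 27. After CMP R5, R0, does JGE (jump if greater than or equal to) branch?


Trace:
  R5 = 14, R0 = 27
  CMP R5, R0  → compares 14 vs 27
  JGE checks: is 14 greater than or equal to 27?
  14 < 27, so condition is false
Branch taken: No

No


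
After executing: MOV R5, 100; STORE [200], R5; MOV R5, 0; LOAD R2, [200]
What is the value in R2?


Register and memory trace:
  MOV R5, 100  → R5 = 100
  STORE [200], R5  → mem[200] = 100
  MOV R5, 0  → R5 = 0
  LOAD R2, [200]  → R2 = mem[200] = 100
Final: R2 = 100

100


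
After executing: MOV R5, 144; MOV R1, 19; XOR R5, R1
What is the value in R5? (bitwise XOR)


Register state trace:
  MOV R5, 144  → R5 = 144 (0b10010000)
  MOV R1, 19  → R1 = 19 (0b00010011)
  XOR R5, R1  → R5 = 144 XOR 19 = 131 (0b10000011)
Final: R5 = 131

131


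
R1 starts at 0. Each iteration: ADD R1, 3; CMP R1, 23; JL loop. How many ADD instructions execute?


Loop trace (R1 starts at 0, target 23, step 3):
  ADD #1: R1 = 0 + 3 = 3  → 3 < 23, loop
  ADD #2: R1 = 3 + 3 = 6  → 6 < 23, loop
  ADD #3: R1 = 6 + 3 = 9  → 9 < 23, loop
  ADD #4: R1 = 9 + 3 = 12  → 12 < 23, loop
  ADD #5: R1 = 12 + 3 = 15  → 15 < 23, loop
  ADD #6: R1 = 15 + 3 = 18  → 18 < 23, loop
  ADD #7: R1 = 18 + 3 = 21  → 21 < 23, loop
  ADD #8: R1 = 21 + 3 = 24  → 24 >= 23, exit
Total ADD instructions: 8

8


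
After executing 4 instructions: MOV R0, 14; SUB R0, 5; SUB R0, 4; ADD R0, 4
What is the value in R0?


Register state trace:
  MOV R0, 14  → R0 = 14
  SUB R0, 5  → R0 = 14 - 5 = 9
  SUB R0, 4  → R0 = 9 - 4 = 5
  ADD R0, 4  → R0 = 5 + 4 = 9
Final: R0 = 9

9


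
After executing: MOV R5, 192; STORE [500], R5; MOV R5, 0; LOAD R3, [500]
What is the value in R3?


Register and memory trace:
  MOV R5, 192  → R5 = 192
  STORE [500], R5  → mem[500] = 192
  MOV R5, 0  → R5 = 0
  LOAD R3, [500]  → R3 = mem[500] = 192
Final: R3 = 192

192


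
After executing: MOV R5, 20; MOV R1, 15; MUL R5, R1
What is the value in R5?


Register state trace:
  MOV R5, 20  → R5 = 20
  MOV R1, 15  → R1 = 15
  MUL R5, R1  → R5 = 20 * 15 = 300
Final: R5 = 300

300


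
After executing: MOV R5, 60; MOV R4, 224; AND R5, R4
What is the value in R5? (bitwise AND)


Register state trace:
  MOV R5, 60  → R5 = 60 (0b00111100)
  MOV R4, 224  → R4 = 224 (0b11100000)
  AND R5, R4  → R5 = 60 AND 224 = 32 (0b00100000)
Final: R5 = 32

32


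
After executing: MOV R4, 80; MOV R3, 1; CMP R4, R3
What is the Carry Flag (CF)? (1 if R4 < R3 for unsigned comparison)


Register state trace:
  MOV R4, 80  → R4 = 80
  MOV R3, 1  → R3 = 1
  CMP R4, R3  → unsigned 80 - 1: no borrow
  80 >= 1, so CF = 0
CF = 0

0


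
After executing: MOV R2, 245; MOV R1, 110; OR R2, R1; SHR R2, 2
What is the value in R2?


Register state trace:
  MOV R2, 245  → R2 = 245 (0b11110101)
  MOV R1, 110  → R1 = 110 (0b01101110)
  OR R2, R1  → R2 = 245 OR 110 = 255 (0b11111111)
  SHR R2, 2  → R2 = 255 >> 2 = 63
Final: R2 = 63

63


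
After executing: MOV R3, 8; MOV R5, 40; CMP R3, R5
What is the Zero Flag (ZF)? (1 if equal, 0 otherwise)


Register state trace:
  MOV R3, 8  → R3 = 8
  MOV R5, 40  → R5 = 40
  CMP R3, R5  → computes 8 - 40 = -32
  Result is nonzero, so values are not equal
ZF = 0

0


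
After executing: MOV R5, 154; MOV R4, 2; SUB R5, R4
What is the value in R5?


Register state trace:
  MOV R5, 154  → R5 = 154
  MOV R4, 2  → R4 = 2
  SUB R5, R4  → R5 = 154 - 2 = 152
Final: R5 = 152

152


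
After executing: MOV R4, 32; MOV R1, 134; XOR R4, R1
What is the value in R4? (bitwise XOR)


Register state trace:
  MOV R4, 32  → R4 = 32 (0b00100000)
  MOV R1, 134  → R1 = 134 (0b10000110)
  XOR R4, R1  → R4 = 32 XOR 134 = 166 (0b10100110)
Final: R4 = 166

166


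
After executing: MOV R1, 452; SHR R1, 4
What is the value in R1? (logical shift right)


Register state trace:
  MOV R1, 452  → R1 = 452
  SHR R1, 4  → R1 = 452 >> 4 = 452 // 2^4 = 28
Final: R1 = 28

28


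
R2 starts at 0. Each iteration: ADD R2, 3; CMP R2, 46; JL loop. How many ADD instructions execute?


Loop trace (R2 starts at 0, target 46, step 3):
  ADD #1: R2 = 0 + 3 = 3  → 3 < 46, loop
  ADD #2: R2 = 3 + 3 = 6  → 6 < 46, loop
  ADD #3: R2 = 6 + 3 = 9  → 9 < 46, loop
  ADD #4: R2 = 9 + 3 = 12  → 12 < 46, loop
  ADD #5: R2 = 12 + 3 = 15  → 15 < 46, loop
  ADD #6: R2 = 15 + 3 = 18  → 18 < 46, loop
  ADD #7: R2 = 18 + 3 = 21  → 21 < 46, loop
  ADD #8: R2 = 21 + 3 = 24  → 24 < 46, loop
  ADD #9: R2 = 24 + 3 = 27  → 27 < 46, loop
  ADD #10: R2 = 27 + 3 = 30  → 30 < 46, loop
  ADD #11: R2 = 30 + 3 = 33  → 33 < 46, loop
  ADD #12: R2 = 33 + 3 = 36  → 36 < 46, loop
  ADD #13: R2 = 36 + 3 = 39  → 39 < 46, loop
  ADD #14: R2 = 39 + 3 = 42  → 42 < 46, loop
  ADD #15: R2 = 42 + 3 = 45  → 45 < 46, loop
  ADD #16: R2 = 45 + 3 = 48  → 48 >= 46, exit
Total ADD instructions: 16

16


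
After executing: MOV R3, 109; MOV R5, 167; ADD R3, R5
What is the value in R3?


Register state trace:
  MOV R3, 109  → R3 = 109
  MOV R5, 167  → R5 = 167
  ADD R3, R5  → R3 = 109 + 167 = 276
Final: R3 = 276

276


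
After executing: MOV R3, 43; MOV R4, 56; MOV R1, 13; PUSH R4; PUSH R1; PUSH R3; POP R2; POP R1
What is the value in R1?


Stack trace (top is rightmost):
  MOV R3, 43  → R3 = 43
  MOV R4, 56  → R4 = 56
  MOV R1, 13  → R1 = 13
  PUSH R4  → stack: [56]
  PUSH R1  → stack: [56, 13]
  PUSH R3  → stack: [56, 13, 43]
  POP R2  → R2 = 43, stack: [56, 13]
  POP R1  → R1 = 13, stack: [56]
Final: R1 = 13

13


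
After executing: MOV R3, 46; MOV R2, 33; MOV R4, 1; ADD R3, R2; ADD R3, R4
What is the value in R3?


Register state trace:
  MOV R3, 46  → R3 = 46
  MOV R2, 33  → R2 = 33
  MOV R4, 1  → R4 = 1
  ADD R3, R2  → R3 = 46 + 33 = 79
  ADD R3, R4  → R3 = 79 + 1 = 80
Final: R3 = 80

80


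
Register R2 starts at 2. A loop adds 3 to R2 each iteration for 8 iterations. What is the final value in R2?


Starting value: R2 = 2
  Iter 1: R2 = 2 + 3 = 5
  Iter 2: R2 = 5 + 3 = 8
  Iter 3: R2 = 8 + 3 = 11
  Iter 4: R2 = 11 + 3 = 14
  Iter 5: R2 = 14 + 3 = 17
  Iter 6: R2 = 17 + 3 = 20
  Iter 7: R2 = 20 + 3 = 23
  Iter 8: R2 = 23 + 3 = 26
Final: R2 = 26

26


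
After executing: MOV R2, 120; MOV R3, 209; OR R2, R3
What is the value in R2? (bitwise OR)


Register state trace:
  MOV R2, 120  → R2 = 120 (0b01111000)
  MOV R3, 209  → R3 = 209 (0b11010001)
  OR R2, R3   → R2 = 120 OR 209 = 249 (0b11111001)
Final: R2 = 249

249


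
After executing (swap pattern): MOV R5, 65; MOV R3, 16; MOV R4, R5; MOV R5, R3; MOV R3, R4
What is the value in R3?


Register state trace (swap pattern):
  MOV R5, 65  → R5 = 65
  MOV R3, 16  → R3 = 16
  MOV R4, R5  → R4 = 65  (save R5)
  MOV R5, R3  → R5 = 16  (R5 gets R3's value)
  MOV R3, R4  → R3 = 65  (R3 gets saved value)
Final: R3 = 65

65
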